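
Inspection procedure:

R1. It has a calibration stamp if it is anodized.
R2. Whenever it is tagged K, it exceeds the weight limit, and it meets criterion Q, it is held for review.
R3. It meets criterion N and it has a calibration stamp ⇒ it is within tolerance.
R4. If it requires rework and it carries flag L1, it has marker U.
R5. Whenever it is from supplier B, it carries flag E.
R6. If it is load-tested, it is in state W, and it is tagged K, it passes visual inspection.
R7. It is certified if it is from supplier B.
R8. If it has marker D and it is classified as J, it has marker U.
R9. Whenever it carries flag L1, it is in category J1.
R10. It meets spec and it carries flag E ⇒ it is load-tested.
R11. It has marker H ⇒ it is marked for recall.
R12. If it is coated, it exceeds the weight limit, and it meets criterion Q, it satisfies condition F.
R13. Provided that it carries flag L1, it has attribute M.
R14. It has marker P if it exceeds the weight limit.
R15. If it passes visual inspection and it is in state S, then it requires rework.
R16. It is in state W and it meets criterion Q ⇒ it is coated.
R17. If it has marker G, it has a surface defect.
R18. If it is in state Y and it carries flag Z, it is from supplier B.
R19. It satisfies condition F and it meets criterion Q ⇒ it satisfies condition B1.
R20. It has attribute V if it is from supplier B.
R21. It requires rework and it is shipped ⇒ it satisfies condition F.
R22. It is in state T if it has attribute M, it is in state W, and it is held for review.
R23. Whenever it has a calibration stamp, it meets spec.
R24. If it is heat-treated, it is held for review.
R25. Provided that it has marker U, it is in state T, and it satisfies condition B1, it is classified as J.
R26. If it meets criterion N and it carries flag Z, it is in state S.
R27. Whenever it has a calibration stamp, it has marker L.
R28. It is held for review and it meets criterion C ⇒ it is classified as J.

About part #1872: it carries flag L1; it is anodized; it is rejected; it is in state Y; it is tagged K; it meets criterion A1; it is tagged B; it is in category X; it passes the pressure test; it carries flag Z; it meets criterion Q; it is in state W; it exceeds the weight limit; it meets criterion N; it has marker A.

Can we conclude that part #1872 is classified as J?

Yes

By R1 (it is anodized): it has a calibration stamp.
By R2 (it is tagged K, it exceeds the weight limit, it meets criterion Q): it is held for review.
By R13 (it carries flag L1): it has attribute M.
By R16 (it is in state W, it meets criterion Q): it is coated.
By R18 (it is in state Y, it carries flag Z): it is from supplier B.
By R22 (it has attribute M, it is in state W, it is held for review): it is in state T.
By R23 (it has a calibration stamp): it meets spec.
By R26 (it meets criterion N, it carries flag Z): it is in state S.
By R5 (it is from supplier B): it carries flag E.
By R10 (it meets spec, it carries flag E): it is load-tested.
By R12 (it is coated, it exceeds the weight limit, it meets criterion Q): it satisfies condition F.
By R19 (it satisfies condition F, it meets criterion Q): it satisfies condition B1.
By R6 (it is load-tested, it is in state W, it is tagged K): it passes visual inspection.
By R15 (it passes visual inspection, it is in state S): it requires rework.
By R4 (it requires rework, it carries flag L1): it has marker U.
By R25 (it has marker U, it is in state T, it satisfies condition B1): it is classified as J.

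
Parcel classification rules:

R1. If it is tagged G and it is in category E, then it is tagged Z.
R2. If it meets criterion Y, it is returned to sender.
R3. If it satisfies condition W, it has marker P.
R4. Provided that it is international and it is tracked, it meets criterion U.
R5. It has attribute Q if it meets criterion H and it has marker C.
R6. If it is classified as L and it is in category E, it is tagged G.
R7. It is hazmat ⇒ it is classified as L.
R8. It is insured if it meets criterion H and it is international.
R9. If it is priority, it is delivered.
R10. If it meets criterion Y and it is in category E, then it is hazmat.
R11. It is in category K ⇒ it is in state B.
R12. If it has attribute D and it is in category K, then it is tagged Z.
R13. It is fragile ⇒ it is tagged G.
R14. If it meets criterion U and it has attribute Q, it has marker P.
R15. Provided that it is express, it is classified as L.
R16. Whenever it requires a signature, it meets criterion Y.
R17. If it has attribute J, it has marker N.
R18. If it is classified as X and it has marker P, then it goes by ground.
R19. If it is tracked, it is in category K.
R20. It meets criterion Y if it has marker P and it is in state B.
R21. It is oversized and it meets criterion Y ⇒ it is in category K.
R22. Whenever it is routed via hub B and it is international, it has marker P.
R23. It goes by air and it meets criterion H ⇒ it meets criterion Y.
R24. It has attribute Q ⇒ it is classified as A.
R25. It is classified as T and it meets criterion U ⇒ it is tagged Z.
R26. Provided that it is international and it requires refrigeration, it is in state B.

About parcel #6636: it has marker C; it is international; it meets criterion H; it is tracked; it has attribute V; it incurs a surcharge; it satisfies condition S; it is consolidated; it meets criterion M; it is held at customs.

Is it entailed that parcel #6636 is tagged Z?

Forward chaining from the given facts derives: meets criterion U, has attribute Q, is insured, has marker P, is in category K, is classified as A, is in state B, meets criterion Y, is returned to sender.
Rules concluding "it is tagged Z": R1 needs "it is tagged G"; R12 needs "it has attribute D"; R25 needs "it is classified as T" — none of these are established.

No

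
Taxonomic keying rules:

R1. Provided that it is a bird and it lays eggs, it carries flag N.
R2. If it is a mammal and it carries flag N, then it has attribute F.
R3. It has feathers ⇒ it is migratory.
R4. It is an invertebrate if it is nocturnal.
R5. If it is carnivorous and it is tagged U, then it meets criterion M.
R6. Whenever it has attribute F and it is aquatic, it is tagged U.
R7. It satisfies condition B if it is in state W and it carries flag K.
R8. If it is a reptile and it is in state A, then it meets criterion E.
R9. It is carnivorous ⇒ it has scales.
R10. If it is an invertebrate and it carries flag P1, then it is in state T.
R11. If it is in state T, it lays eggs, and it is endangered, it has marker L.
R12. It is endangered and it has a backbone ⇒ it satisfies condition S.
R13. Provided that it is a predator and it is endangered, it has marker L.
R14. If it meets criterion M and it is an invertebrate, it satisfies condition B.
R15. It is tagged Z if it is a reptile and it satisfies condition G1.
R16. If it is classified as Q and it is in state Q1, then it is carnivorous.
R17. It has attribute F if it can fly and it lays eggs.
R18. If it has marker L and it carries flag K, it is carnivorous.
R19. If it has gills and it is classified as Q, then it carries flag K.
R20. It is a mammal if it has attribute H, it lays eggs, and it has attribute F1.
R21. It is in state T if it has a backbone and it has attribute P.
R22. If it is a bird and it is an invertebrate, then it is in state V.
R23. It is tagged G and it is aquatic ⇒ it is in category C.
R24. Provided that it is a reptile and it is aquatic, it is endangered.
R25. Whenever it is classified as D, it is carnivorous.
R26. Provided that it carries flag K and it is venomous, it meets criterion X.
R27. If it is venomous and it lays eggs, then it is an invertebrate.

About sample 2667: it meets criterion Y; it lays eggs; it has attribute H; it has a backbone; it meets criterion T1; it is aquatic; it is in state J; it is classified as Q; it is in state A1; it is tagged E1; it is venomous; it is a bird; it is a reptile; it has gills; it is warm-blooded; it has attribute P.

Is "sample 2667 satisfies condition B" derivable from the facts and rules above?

No

Forward chaining from the given facts derives: carries flag N, carries flag K, is in state T, is endangered, meets criterion X, is an invertebrate, has marker L, satisfies condition S, is carnivorous, is in state V, has scales.
Rules concluding "it satisfies condition B": R7 needs "it is in state W"; R14 needs "it meets criterion M" — none of these are established.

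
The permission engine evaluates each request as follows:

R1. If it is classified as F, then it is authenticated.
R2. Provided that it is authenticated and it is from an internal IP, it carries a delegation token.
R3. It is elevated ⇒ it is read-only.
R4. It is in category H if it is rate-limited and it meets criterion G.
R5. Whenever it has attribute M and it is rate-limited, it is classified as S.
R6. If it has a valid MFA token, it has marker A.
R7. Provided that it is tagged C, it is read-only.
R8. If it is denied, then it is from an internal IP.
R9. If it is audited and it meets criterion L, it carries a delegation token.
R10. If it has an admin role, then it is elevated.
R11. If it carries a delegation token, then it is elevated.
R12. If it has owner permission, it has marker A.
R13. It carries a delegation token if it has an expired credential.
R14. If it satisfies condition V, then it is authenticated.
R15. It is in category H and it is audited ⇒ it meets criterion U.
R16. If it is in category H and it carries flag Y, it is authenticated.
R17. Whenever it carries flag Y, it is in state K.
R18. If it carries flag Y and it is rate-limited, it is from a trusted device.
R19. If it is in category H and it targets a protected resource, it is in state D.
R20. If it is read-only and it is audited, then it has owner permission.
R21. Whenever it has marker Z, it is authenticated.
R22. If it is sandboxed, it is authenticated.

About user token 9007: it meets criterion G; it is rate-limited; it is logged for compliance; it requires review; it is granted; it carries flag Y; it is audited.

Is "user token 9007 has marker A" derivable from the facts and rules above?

Forward chaining from the given facts derives: is in category H, meets criterion U, is authenticated, is in state K, is from a trusted device.
Rules concluding "it has marker A": R6 needs "it has a valid MFA token"; R12 needs "it has owner permission" — none of these are established.

No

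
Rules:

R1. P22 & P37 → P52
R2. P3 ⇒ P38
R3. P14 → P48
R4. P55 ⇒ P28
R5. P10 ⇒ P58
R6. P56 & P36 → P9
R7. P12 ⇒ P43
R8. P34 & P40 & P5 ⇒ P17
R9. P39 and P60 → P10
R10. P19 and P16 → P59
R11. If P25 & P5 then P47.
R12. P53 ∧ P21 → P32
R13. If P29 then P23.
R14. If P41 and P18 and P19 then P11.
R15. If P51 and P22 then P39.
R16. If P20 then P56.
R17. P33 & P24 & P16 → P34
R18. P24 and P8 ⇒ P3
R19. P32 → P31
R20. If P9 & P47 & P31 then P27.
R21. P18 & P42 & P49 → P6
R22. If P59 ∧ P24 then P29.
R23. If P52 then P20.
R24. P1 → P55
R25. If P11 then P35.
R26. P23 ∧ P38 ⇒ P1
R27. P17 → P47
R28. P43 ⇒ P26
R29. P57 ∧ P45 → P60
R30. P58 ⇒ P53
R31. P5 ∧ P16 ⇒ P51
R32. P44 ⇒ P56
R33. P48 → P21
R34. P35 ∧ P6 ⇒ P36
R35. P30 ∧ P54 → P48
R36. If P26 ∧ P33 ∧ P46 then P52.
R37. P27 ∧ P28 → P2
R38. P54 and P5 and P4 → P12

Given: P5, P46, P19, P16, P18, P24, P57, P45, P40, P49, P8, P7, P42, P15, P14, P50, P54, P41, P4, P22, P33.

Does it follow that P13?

No

Forward chaining from the given facts derives: P48, P59, P11, P34, P3, P6, P29, P35, P60, P51, P21, P36, P12, P38, P43, P17, P23, P39, P1, P47, P26, P52, P10, P20, P55, P28, P58, P56, P53, P9, P32, P31, P27, P2.
No rule has P13 as its conclusion, and it is not among the given facts.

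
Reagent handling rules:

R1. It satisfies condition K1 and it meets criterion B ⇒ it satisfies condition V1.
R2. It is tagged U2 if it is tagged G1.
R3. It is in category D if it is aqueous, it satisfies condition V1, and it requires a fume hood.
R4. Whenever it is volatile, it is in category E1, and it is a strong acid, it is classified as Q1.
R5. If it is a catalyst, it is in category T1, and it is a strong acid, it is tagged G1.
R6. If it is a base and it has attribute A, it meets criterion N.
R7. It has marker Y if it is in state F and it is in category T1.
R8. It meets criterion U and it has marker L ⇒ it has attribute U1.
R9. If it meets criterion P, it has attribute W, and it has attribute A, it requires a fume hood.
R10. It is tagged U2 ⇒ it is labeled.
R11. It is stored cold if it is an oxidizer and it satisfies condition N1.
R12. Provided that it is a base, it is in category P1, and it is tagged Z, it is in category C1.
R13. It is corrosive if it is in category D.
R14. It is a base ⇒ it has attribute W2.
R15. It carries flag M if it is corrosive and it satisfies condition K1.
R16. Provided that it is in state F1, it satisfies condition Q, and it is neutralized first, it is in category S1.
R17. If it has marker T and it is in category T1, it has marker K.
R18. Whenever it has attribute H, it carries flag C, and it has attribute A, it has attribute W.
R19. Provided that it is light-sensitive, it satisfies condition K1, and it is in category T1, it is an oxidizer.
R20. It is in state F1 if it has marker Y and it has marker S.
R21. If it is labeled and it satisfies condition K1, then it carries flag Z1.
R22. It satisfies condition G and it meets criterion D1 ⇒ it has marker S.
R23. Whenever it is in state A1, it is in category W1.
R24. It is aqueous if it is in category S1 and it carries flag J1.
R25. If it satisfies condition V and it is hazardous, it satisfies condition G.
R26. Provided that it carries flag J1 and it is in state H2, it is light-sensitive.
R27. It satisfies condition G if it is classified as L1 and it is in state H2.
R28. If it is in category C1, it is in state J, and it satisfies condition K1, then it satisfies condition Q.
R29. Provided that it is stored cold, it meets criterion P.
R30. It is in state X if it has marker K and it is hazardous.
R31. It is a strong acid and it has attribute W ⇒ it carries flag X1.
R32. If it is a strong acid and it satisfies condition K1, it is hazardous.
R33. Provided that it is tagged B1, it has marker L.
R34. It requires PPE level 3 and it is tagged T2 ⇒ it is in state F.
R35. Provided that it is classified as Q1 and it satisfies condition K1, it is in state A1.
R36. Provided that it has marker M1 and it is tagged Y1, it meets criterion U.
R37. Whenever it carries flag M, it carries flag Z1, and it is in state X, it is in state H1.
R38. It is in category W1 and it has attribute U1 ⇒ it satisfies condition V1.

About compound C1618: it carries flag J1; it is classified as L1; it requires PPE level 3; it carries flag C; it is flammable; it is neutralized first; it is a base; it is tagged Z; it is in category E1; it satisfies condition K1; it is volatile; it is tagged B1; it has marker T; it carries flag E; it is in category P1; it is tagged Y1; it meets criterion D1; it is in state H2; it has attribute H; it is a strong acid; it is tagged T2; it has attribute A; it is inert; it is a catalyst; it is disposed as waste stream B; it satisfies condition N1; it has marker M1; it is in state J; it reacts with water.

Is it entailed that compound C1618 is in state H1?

No

Forward chaining from the given facts derives: is classified as Q1, meets criterion N, is in category C1, has attribute W2, has attribute W, is light-sensitive, satisfies condition G, satisfies condition Q, carries flag X1, is hazardous, has marker L, is in state F, is in state A1, meets criterion U, has attribute U1, has marker S, is in category W1, satisfies condition V1.
The only rule concluding "it is in state H1" is R37, which needs "it carries flag M"; that is never established.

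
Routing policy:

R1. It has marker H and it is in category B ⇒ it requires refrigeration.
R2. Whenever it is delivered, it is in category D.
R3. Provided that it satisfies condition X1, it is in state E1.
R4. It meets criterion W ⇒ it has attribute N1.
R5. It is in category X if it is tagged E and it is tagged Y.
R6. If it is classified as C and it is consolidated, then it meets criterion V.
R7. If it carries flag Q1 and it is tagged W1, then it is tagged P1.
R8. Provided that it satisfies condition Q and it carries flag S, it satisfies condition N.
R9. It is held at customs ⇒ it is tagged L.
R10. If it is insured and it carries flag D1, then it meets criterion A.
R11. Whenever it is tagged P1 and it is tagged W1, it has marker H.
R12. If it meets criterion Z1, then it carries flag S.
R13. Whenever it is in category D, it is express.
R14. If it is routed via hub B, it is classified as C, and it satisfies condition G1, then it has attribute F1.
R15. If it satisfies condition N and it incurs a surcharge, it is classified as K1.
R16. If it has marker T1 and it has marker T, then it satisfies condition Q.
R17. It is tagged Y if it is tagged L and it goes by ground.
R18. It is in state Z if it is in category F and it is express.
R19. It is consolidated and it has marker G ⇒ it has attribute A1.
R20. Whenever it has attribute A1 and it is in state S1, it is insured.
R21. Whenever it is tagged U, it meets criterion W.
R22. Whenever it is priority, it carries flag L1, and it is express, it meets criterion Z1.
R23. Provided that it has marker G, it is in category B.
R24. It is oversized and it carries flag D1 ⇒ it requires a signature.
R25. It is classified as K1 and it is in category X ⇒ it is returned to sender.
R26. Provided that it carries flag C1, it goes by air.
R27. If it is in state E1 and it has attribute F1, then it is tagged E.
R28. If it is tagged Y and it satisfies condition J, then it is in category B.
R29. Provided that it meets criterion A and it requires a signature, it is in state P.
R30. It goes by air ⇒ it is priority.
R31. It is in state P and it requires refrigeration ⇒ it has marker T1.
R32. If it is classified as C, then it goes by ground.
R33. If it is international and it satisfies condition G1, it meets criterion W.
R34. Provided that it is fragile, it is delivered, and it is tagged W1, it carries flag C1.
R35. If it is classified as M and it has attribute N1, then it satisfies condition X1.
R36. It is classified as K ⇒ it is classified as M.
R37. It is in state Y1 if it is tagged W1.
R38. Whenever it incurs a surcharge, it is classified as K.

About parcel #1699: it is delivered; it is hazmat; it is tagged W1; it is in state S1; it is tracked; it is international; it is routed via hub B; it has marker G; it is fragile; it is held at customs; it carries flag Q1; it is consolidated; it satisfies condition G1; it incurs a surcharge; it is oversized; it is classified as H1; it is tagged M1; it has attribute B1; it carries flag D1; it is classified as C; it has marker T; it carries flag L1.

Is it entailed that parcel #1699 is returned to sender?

By R2 (it is delivered): it is in category D.
By R7 (it carries flag Q1, it is tagged W1): it is tagged P1.
By R9 (it is held at customs): it is tagged L.
By R11 (it is tagged P1, it is tagged W1): it has marker H.
By R13 (it is in category D): it is express.
By R14 (it is routed via hub B, it is classified as C, it satisfies condition G1): it has attribute F1.
By R19 (it is consolidated, it has marker G): it has attribute A1.
By R20 (it has attribute A1, it is in state S1): it is insured.
By R23 (it has marker G): it is in category B.
By R24 (it is oversized, it carries flag D1): it requires a signature.
By R32 (it is classified as C): it goes by ground.
By R33 (it is international, it satisfies condition G1): it meets criterion W.
By R34 (it is fragile, it is delivered, it is tagged W1): it carries flag C1.
By R38 (it incurs a surcharge): it is classified as K.
By R1 (it has marker H, it is in category B): it requires refrigeration.
By R4 (it meets criterion W): it has attribute N1.
By R10 (it is insured, it carries flag D1): it meets criterion A.
By R17 (it is tagged L, it goes by ground): it is tagged Y.
By R26 (it carries flag C1): it goes by air.
By R29 (it meets criterion A, it requires a signature): it is in state P.
By R30 (it goes by air): it is priority.
By R31 (it is in state P, it requires refrigeration): it has marker T1.
By R36 (it is classified as K): it is classified as M.
By R16 (it has marker T1, it has marker T): it satisfies condition Q.
By R22 (it is priority, it carries flag L1, it is express): it meets criterion Z1.
By R35 (it is classified as M, it has attribute N1): it satisfies condition X1.
By R3 (it satisfies condition X1): it is in state E1.
By R12 (it meets criterion Z1): it carries flag S.
By R27 (it is in state E1, it has attribute F1): it is tagged E.
By R5 (it is tagged E, it is tagged Y): it is in category X.
By R8 (it satisfies condition Q, it carries flag S): it satisfies condition N.
By R15 (it satisfies condition N, it incurs a surcharge): it is classified as K1.
By R25 (it is classified as K1, it is in category X): it is returned to sender.

Yes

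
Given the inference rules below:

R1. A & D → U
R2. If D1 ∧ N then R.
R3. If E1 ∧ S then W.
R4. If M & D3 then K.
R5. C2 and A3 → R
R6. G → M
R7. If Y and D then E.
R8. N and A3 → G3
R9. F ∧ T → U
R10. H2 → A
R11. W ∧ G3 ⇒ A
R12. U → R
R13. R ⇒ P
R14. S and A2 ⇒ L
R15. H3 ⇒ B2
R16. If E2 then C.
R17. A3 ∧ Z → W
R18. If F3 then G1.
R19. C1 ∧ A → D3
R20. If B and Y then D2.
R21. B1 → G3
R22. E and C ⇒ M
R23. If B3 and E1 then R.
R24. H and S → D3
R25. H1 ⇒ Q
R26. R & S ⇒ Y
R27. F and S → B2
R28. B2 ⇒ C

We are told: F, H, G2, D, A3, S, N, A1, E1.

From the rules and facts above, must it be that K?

W  (by R3: E1, S)
G3  (by R8: N, A3)
A  (by R11: W, G3)
D3  (by R24: H, S)
B2  (by R27: F, S)
C  (by R28: B2)
U  (by R1: A, D)
R  (by R12: U)
Y  (by R26: R, S)
E  (by R7: Y, D)
M  (by R22: E, C)
K  (by R4: M, D3)

Yes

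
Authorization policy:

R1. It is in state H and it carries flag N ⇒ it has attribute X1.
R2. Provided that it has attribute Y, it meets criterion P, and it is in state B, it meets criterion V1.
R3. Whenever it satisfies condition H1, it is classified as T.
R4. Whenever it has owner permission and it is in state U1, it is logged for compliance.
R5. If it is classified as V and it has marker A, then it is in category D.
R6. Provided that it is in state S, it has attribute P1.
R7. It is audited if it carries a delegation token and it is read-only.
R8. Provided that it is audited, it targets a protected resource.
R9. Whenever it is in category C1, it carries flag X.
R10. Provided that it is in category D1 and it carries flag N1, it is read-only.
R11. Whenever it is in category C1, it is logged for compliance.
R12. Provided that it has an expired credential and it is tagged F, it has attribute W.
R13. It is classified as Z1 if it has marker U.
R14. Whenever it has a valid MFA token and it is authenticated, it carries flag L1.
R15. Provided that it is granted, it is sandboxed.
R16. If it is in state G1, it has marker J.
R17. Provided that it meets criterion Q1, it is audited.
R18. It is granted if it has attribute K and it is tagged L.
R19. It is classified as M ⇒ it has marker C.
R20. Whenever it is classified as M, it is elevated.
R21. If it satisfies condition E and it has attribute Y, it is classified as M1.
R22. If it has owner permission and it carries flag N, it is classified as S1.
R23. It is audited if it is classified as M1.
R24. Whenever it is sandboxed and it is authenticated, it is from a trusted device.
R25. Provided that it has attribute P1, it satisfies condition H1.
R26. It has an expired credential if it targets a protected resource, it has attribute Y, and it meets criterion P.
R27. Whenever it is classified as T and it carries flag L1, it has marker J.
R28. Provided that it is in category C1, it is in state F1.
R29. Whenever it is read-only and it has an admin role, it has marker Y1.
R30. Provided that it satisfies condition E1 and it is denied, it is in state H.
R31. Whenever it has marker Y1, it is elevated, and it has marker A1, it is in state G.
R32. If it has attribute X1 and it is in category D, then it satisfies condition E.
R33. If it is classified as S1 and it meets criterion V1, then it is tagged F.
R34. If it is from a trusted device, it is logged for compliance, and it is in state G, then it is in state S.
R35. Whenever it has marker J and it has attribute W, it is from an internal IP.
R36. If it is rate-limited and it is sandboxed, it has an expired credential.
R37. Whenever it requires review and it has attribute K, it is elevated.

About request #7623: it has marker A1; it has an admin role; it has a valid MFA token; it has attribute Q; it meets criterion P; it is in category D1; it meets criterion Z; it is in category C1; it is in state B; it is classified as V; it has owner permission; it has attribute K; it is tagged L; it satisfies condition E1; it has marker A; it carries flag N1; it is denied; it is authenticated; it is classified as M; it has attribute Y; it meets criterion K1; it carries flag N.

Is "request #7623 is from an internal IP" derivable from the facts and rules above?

By R2 (it has attribute Y, it meets criterion P, it is in state B): it meets criterion V1.
By R5 (it is classified as V, it has marker A): it is in category D.
By R10 (it is in category D1, it carries flag N1): it is read-only.
By R11 (it is in category C1): it is logged for compliance.
By R14 (it has a valid MFA token, it is authenticated): it carries flag L1.
By R18 (it has attribute K, it is tagged L): it is granted.
By R20 (it is classified as M): it is elevated.
By R22 (it has owner permission, it carries flag N): it is classified as S1.
By R29 (it is read-only, it has an admin role): it has marker Y1.
By R30 (it satisfies condition E1, it is denied): it is in state H.
By R31 (it has marker Y1, it is elevated, it has marker A1): it is in state G.
By R33 (it is classified as S1, it meets criterion V1): it is tagged F.
By R1 (it is in state H, it carries flag N): it has attribute X1.
By R15 (it is granted): it is sandboxed.
By R24 (it is sandboxed, it is authenticated): it is from a trusted device.
By R32 (it has attribute X1, it is in category D): it satisfies condition E.
By R34 (it is from a trusted device, it is logged for compliance, it is in state G): it is in state S.
By R6 (it is in state S): it has attribute P1.
By R21 (it satisfies condition E, it has attribute Y): it is classified as M1.
By R23 (it is classified as M1): it is audited.
By R25 (it has attribute P1): it satisfies condition H1.
By R3 (it satisfies condition H1): it is classified as T.
By R8 (it is audited): it targets a protected resource.
By R26 (it targets a protected resource, it has attribute Y, it meets criterion P): it has an expired credential.
By R27 (it is classified as T, it carries flag L1): it has marker J.
By R12 (it has an expired credential, it is tagged F): it has attribute W.
By R35 (it has marker J, it has attribute W): it is from an internal IP.

Yes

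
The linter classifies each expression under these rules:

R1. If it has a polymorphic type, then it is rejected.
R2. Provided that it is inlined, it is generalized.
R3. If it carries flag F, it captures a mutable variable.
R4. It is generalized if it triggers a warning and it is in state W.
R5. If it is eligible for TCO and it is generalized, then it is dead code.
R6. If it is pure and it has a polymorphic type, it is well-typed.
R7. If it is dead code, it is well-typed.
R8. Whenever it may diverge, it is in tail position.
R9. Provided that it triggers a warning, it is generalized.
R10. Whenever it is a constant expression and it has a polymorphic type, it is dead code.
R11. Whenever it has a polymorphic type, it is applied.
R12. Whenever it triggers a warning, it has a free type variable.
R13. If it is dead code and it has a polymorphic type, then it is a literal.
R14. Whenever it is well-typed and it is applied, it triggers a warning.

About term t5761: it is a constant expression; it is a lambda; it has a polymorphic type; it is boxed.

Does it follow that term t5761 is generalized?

Yes

By R10 (it is a constant expression, it has a polymorphic type): it is dead code.
By R11 (it has a polymorphic type): it is applied.
By R7 (it is dead code): it is well-typed.
By R14 (it is well-typed, it is applied): it triggers a warning.
By R9 (it triggers a warning): it is generalized.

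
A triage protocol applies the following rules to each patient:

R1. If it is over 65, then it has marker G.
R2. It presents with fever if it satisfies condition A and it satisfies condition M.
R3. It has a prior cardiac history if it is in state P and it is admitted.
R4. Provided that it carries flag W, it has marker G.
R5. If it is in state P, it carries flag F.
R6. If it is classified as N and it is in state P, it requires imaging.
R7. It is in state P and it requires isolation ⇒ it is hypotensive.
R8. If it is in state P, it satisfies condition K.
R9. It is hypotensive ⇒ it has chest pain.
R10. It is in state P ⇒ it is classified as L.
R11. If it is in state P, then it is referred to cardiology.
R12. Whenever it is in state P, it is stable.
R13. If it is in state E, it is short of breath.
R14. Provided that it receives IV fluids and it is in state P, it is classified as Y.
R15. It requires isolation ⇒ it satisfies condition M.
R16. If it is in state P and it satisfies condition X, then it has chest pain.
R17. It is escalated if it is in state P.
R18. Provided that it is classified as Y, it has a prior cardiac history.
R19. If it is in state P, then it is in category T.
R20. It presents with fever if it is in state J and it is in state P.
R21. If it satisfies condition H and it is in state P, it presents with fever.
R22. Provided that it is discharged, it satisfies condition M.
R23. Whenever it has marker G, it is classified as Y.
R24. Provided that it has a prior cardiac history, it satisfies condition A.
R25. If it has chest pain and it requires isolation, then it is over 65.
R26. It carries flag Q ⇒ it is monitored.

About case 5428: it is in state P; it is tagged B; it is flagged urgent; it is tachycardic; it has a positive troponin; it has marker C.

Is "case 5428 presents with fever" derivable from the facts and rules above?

Forward chaining from the given facts derives: carries flag F, satisfies condition K, is classified as L, is referred to cardiology, is stable, is escalated, is in category T.
Rules concluding "it presents with fever": R2 needs "it satisfies condition A"; R20 needs "it is in state J"; R21 needs "it satisfies condition H" — none of these are established.

No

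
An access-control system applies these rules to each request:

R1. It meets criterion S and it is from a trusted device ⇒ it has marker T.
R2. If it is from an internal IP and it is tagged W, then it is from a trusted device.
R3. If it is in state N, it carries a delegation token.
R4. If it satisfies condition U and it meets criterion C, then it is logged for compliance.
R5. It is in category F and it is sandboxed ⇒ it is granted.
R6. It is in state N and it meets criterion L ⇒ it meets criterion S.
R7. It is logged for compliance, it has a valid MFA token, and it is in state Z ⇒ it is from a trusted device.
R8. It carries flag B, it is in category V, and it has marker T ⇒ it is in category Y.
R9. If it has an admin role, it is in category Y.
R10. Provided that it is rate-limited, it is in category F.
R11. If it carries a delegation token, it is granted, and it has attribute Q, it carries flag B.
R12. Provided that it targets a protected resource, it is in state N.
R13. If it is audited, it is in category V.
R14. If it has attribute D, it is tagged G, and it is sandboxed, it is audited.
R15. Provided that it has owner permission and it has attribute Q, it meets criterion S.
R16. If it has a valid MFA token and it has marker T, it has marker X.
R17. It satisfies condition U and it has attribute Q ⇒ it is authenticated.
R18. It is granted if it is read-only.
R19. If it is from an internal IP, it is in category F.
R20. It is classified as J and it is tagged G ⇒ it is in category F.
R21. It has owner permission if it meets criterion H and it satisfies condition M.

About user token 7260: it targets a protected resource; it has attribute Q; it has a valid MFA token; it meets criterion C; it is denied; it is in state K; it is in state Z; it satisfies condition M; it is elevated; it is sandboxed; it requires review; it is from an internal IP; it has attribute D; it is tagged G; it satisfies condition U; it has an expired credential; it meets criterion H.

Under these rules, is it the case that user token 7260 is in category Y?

By R4 (it satisfies condition U, it meets criterion C): it is logged for compliance.
By R7 (it is logged for compliance, it has a valid MFA token, it is in state Z): it is from a trusted device.
By R12 (it targets a protected resource): it is in state N.
By R14 (it has attribute D, it is tagged G, it is sandboxed): it is audited.
By R19 (it is from an internal IP): it is in category F.
By R21 (it meets criterion H, it satisfies condition M): it has owner permission.
By R3 (it is in state N): it carries a delegation token.
By R5 (it is in category F, it is sandboxed): it is granted.
By R11 (it carries a delegation token, it is granted, it has attribute Q): it carries flag B.
By R13 (it is audited): it is in category V.
By R15 (it has owner permission, it has attribute Q): it meets criterion S.
By R1 (it meets criterion S, it is from a trusted device): it has marker T.
By R8 (it carries flag B, it is in category V, it has marker T): it is in category Y.

Yes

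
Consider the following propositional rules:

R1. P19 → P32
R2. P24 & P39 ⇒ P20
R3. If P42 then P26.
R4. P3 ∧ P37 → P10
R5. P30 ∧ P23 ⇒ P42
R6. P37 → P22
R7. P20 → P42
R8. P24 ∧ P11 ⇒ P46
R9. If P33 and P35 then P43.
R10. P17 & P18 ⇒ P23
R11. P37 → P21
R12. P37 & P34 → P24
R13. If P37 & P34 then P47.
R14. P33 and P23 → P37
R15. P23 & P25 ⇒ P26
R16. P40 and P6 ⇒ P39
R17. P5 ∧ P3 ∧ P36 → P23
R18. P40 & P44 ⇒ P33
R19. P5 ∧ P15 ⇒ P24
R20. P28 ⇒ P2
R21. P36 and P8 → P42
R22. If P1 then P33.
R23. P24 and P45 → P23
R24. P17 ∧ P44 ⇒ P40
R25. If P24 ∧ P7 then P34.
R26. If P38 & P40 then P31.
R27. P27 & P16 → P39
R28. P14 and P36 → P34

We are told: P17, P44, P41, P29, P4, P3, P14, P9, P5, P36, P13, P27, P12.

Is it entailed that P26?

No

Forward chaining from the given facts derives: P23, P40, P34, P33, P37, P10, P22, P21, P24, P47.
Rules concluding P26: R3 needs P42; R15 needs P25 — none of these are established.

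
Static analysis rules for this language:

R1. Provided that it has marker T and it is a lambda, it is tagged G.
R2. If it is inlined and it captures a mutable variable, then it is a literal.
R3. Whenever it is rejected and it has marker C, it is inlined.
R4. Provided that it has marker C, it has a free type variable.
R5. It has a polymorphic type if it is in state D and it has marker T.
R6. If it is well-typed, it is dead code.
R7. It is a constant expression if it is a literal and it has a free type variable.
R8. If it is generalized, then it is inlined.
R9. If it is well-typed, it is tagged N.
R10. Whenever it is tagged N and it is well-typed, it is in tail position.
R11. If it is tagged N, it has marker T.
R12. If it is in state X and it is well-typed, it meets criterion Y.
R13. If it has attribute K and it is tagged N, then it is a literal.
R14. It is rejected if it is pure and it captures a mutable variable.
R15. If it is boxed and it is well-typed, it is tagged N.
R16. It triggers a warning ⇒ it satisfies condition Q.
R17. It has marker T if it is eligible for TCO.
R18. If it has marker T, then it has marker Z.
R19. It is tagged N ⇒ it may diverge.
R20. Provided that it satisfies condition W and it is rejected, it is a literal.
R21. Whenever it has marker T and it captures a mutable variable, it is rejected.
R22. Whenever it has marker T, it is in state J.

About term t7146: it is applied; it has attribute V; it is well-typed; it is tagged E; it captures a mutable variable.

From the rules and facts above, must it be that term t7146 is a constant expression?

Forward chaining from the given facts derives: is dead code, is tagged N, is in tail position, has marker T, has marker Z, may diverge, is rejected, is in state J.
The only rule concluding "it is a constant expression" is R7, which needs "it is a literal"; that is never established.

No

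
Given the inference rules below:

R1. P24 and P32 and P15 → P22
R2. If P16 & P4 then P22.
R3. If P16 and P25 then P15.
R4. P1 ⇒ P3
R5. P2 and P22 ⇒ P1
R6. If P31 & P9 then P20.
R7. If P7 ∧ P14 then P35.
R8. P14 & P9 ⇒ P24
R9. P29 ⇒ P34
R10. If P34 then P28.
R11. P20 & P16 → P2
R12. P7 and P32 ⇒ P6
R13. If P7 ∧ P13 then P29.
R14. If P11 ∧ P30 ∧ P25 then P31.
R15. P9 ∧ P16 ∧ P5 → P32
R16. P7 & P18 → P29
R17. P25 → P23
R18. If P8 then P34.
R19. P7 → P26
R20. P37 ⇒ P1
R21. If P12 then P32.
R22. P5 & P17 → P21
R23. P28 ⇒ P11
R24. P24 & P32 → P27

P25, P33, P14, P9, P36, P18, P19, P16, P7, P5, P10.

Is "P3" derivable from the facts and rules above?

Forward chaining from the given facts derives: P15, P35, P24, P32, P29, P23, P26, P27, P22, P34, P28, P6, P11.
The only rule concluding P3 is R4, which needs P1; that is never established.

No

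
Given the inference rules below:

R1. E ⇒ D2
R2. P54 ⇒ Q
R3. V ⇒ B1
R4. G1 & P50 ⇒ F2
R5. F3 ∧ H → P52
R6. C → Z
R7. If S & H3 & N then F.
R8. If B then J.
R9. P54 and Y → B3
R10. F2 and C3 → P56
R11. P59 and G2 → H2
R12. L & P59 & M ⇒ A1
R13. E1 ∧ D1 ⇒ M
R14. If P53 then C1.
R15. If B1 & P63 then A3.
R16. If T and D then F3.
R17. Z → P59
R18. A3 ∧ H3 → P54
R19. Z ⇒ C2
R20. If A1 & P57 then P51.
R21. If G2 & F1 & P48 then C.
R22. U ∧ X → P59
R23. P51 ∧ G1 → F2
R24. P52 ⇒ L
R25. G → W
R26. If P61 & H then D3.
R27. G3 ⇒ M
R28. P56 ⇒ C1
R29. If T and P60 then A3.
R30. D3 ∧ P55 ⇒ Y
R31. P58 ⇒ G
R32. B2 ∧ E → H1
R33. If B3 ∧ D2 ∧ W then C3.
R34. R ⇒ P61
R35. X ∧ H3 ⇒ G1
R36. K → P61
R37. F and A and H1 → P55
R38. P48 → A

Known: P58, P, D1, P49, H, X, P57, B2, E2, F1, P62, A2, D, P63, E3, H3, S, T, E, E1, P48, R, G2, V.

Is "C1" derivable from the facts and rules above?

Forward chaining from the given facts derives: D2, B1, M, A3, F3, P54, C, G, H1, P61, G1, A, Q, P52, Z, P59, C2, L, W, D3, H2, A1, P51, F2.
Rules concluding C1: R14 needs P53; R28 needs P56 — none of these are established.

No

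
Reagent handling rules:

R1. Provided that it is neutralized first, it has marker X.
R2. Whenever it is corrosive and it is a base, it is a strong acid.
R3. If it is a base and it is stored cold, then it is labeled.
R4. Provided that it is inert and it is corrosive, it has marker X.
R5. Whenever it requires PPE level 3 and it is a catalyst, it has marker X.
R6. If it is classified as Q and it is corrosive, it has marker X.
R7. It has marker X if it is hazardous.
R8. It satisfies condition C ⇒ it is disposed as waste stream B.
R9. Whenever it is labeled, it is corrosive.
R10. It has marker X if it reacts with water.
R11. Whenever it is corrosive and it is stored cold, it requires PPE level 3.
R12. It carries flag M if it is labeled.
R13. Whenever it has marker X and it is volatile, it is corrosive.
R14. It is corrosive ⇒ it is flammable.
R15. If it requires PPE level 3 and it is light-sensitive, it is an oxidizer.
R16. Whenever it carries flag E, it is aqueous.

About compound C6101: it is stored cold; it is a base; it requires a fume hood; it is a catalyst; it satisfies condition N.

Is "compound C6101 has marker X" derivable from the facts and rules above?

By R3 (it is a base, it is stored cold): it is labeled.
By R9 (it is labeled): it is corrosive.
By R11 (it is corrosive, it is stored cold): it requires PPE level 3.
By R5 (it requires PPE level 3, it is a catalyst): it has marker X.

Yes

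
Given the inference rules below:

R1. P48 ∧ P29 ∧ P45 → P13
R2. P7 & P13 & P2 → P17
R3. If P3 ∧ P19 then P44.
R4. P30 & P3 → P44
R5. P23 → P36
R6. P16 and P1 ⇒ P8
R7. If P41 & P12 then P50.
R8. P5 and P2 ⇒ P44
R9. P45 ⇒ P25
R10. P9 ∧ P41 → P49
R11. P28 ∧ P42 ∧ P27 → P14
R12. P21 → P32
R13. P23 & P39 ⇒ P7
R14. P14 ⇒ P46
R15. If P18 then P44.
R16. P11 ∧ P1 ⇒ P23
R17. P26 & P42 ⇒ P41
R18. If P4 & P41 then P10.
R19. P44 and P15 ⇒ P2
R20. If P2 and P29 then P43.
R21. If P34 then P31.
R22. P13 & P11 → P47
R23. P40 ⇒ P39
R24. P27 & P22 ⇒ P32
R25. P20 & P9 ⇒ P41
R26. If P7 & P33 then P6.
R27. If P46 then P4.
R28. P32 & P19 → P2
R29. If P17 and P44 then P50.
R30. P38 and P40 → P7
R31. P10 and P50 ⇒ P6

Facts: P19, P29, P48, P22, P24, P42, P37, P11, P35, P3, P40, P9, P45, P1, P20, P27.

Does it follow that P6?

No

Forward chaining from the given facts derives: P13, P44, P25, P23, P47, P39, P32, P41, P2, P36, P49, P7, P43, P17, P50.
Rules concluding P6: R26 needs P33; R31 needs P10 — none of these are established.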